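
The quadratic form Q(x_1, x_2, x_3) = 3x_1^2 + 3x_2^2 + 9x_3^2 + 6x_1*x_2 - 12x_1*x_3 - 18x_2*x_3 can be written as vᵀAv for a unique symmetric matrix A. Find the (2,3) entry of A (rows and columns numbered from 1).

The coefficient of x_2·x_3 in Q is -18. For a symmetric A this equals A[2,3] + A[3,2] = 2·A[2,3].
So A[2,3] = -18/2 = -9.

-9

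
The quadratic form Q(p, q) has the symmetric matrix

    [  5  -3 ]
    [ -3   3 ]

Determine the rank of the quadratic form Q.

Symmetric row and column elimination reduces A to a congruent diagonal form with pivots 5, 6/5.
So there are 2 positive pivots.
The rank is the number of nonzero pivots: 2.

2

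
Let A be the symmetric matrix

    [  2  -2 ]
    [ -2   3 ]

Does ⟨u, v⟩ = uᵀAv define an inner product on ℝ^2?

For the 2×2 matrix [[2, -2], [-2, 3]]: det = 2·3 − (-2)² = 2, trace = 5.
det > 0 so both eigenvalues share the sign of the trace; trace = 5 > 0 ⇒ both positive.
⟨·,·⟩ is an inner product exactly when A is positive definite.

yes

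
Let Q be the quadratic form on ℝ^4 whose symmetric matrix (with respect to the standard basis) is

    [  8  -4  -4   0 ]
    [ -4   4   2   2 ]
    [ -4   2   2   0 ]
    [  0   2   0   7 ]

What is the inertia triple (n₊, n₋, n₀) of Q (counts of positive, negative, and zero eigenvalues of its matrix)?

Applying the same elementary operations to the rows and columns of A produces a congruent diagonal matrix with entries 8, 2, 0, 5.
That gives 3 positive, 1 zero pivots.

(3, 0, 1)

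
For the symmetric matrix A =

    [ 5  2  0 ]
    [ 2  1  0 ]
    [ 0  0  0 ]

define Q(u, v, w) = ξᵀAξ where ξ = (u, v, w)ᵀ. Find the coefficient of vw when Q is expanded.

The coefficient of vw is A[2,3] + A[3,2] = 2·0 = 0.

0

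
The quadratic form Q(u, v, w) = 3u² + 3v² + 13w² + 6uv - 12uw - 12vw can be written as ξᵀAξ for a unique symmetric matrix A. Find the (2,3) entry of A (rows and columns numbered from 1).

The coefficient of v·w in Q is -12. For a symmetric A this equals A[2,3] + A[3,2] = 2·A[2,3].
So A[2,3] = -12/2 = -6.

-6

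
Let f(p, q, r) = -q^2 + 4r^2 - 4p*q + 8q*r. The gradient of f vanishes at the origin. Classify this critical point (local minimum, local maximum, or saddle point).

saddle point

The Hessian at the origin is H = [[0, -4, 0], [-4, -2, 8], [0, 8, 8]].
H is indefinite, so the origin is a saddle point.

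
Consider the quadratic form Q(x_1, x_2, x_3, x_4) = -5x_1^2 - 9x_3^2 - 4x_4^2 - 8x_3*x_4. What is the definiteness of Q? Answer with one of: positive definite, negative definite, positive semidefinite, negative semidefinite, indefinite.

negative semidefinite

The associated matrix is A = [[-5, 0, 0, 0], [0, 0, 0, 0], [0, 0, -9, -4], [0, 0, -4, -4]].
Applying the same elementary operations to the rows and columns of A produces a congruent diagonal matrix with entries -5, 0, -9, -20/9.
That gives 3 negative, 1 zero pivots.
Hence Q is negative semidefinite.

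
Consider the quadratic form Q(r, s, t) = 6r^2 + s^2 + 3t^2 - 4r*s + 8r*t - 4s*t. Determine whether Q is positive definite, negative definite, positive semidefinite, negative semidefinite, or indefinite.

The associated matrix is A = [[6, -2, 4], [-2, 1, -2], [4, -2, 3]].
Symmetric row and column elimination reduces A to a congruent diagonal form with pivots 6, 1/3, -1.
Counting signs: 2 positive, 1 negative.
Hence Q is indefinite.

indefinite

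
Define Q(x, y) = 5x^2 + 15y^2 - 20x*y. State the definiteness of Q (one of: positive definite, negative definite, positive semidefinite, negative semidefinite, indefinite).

The symmetric matrix is A = [[5, -10], [-10, 15]].
Applying the same elementary operations to the rows and columns of A produces a congruent diagonal matrix with entries 5, -5.
That gives 1 positive, 1 negative pivots.
Hence Q is indefinite.

indefinite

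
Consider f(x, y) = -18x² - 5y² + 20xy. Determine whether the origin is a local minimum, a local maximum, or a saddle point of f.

saddle point

The Hessian at the origin is H = [[-36, 20], [20, -10]].
det H = -36·-10 − (20)² = -40 < 0, so H is indefinite.
Therefore the origin is a saddle point.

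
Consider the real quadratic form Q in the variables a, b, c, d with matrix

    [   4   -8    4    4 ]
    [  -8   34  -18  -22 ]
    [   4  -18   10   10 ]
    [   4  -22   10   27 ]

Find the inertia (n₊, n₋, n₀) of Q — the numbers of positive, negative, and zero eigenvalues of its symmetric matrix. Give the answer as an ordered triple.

An LDLᵀ factorisation of A has diagonal entries 4, 18, 4/9, 5.
That gives 4 positive pivots.

(4, 0, 0)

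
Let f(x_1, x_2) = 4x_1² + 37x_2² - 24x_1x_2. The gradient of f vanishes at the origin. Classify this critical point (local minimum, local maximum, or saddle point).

The Hessian at the origin is H = [[8, -24], [-24, 74]].
det H = 8·74 − (-24)² = 16 > 0 and H[1,1] = 8 > 0, so H is positive definite.
Therefore the origin is a local minimum.

local minimum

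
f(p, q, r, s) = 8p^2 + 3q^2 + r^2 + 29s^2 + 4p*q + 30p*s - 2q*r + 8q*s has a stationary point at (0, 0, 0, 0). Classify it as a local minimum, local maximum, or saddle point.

The Hessian at the origin is H = [[16, 4, 0, 30], [4, 6, -2, 8], [0, -2, 2, 0], [30, 8, 0, 58]].
Row-reducing H symmetrically gives the diagonal entries 16, 5, 6/5, 5/3.
That gives 4 positive pivots.
H is positive definite, so the origin is a strict local minimum.

local minimum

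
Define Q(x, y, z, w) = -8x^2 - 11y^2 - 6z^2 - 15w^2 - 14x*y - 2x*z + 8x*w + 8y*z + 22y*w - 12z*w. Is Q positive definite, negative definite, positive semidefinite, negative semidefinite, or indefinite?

The symmetric matrix is A = [[-8, -7, -1, 4], [-7, -11, 4, 11], [-1, 4, -6, -6], [4, 11, -6, -15]].
An LDLᵀ factorisation of A has diagonal entries -8, -39/8, -1, -6/13.
That gives 4 negative pivots.
Hence Q is negative definite.

negative definite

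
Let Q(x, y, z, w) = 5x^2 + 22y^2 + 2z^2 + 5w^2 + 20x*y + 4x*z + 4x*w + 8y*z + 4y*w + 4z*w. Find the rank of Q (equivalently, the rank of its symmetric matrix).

4

Write A = [[5, 10, 2, 2], [10, 22, 4, 2], [2, 4, 2, 2], [2, 2, 2, 5]].
Row-reducing A symmetrically gives the diagonal entries 5, 2, 6/5, 1.
So there are 4 positive pivots.
The rank is the number of nonzero pivots: 4.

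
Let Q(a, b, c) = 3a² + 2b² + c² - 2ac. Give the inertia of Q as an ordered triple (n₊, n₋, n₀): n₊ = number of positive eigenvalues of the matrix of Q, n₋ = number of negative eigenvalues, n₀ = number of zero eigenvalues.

(3, 0, 0)

The associated matrix is A = [[3, 0, -1], [0, 2, 0], [-1, 0, 1]].
Congruent diagonalization of A (simultaneous row and column reduction) yields pivots 3, 2, 2/3.
So there are 3 positive pivots.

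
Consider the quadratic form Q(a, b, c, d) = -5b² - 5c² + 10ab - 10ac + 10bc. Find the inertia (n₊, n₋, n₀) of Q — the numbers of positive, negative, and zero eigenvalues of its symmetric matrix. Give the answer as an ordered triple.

(1, 1, 2)

The symmetric matrix is A = [[0, 5, -5, 0], [5, -5, 5, 0], [-5, 5, -5, 0], [0, 0, 0, 0]].
By Sylvester's law of inertia any congruent diagonalization of A has 1 positive, 1 negative and 2 zero entries.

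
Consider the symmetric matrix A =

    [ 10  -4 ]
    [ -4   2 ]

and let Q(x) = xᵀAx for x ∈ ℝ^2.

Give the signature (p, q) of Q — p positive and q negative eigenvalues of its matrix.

(2, 0)

An LDLᵀ factorisation of A has diagonal entries 10, 2/5.
Counting signs: 2 positive.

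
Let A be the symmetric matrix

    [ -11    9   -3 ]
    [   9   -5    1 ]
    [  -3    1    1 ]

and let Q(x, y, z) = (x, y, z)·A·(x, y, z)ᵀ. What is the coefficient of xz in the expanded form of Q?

The coefficient of xz is A[1,3] + A[3,1] = 2·(-3) = -6.

-6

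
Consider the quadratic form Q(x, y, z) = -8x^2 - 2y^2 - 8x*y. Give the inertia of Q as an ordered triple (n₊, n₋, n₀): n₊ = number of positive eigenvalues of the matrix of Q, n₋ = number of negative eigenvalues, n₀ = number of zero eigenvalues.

The symmetric matrix is A = [[-8, -4, 0], [-4, -2, 0], [0, 0, 0]].
Symmetric row and column elimination reduces A to a congruent diagonal form with pivots -8, 0, 0.
So there are 1 negative, 2 zero pivots.

(0, 1, 2)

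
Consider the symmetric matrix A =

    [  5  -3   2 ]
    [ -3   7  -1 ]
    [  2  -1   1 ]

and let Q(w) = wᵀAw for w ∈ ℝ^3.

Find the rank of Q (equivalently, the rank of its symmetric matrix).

3

Symmetric row and column elimination reduces A to a congruent diagonal form with pivots 5, 26/5, 5/26.
So there are 3 positive pivots.
The rank is the number of nonzero pivots: 3.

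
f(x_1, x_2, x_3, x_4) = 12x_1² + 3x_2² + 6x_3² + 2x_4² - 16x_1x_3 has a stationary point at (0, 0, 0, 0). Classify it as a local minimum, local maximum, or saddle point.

The Hessian at the origin is H = [[24, 0, -16, 0], [0, 6, 0, 0], [-16, 0, 12, 0], [0, 0, 0, 4]].
Row-reducing H symmetrically gives the diagonal entries 24, 6, 4/3, 4.
So there are 4 positive pivots.
H is positive definite, so the origin is a strict local minimum.

local minimum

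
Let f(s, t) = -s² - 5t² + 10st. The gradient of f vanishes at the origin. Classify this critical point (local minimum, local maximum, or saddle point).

saddle point

The Hessian at the origin is H = [[-2, 10], [10, -10]].
det H = -2·-10 − (10)² = -80 < 0, so H is indefinite.
Therefore the origin is a saddle point.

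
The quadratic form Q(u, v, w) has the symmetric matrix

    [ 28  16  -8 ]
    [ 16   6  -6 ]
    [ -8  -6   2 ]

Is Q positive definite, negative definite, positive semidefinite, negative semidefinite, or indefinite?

An LDLᵀ factorisation of A has diagonal entries 28, -22/7, 4/11.
So there are 2 positive, 1 negative pivots.
Hence Q is indefinite.

indefinite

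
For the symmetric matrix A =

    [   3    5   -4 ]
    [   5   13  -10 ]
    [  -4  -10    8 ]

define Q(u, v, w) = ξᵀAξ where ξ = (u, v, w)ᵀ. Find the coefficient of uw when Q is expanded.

The coefficient of uw is A[1,3] + A[3,1] = 2·(-4) = -8.

-8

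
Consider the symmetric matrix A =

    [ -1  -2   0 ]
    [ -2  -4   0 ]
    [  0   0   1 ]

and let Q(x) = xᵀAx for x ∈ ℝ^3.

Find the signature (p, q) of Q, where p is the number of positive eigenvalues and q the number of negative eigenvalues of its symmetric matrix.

(1, 1)

Symmetric row and column elimination reduces A to a congruent diagonal form with pivots -1, 0, 1.
So there are 1 positive, 1 negative, 1 zero pivots.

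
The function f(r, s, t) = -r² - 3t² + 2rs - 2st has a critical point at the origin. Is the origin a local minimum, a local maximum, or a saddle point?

The Hessian at the origin is H = [[-2, 2, 0], [2, 0, -2], [0, -2, -6]].
Symmetric row and column elimination reduces H to a congruent diagonal form with pivots -2, 2, -8.
That gives 1 positive, 2 negative pivots.
H is indefinite, so the origin is a saddle point.

saddle point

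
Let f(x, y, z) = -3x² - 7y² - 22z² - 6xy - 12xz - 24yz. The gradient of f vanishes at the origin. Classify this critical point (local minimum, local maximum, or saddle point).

local maximum

The Hessian at the origin is H = [[-6, -6, -12], [-6, -14, -24], [-12, -24, -44]].
Congruent diagonalization of H (simultaneous row and column reduction) yields pivots -6, -8, -2.
So there are 3 negative pivots.
H is negative definite, so the origin is a strict local maximum.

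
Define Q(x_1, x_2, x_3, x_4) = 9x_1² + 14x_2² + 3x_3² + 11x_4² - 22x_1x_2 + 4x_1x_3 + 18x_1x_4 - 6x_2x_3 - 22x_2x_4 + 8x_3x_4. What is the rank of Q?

The associated matrix is A = [[9, -11, 2, 9], [-11, 14, -3, -11], [2, -3, 3, 4], [9, -11, 4, 11]].
Congruent diagonalization of A (simultaneous row and column reduction) yields pivots 9, 5/9, 2, 0.
Counting signs: 3 positive, 1 zero.
The rank is the number of nonzero pivots: 3.

3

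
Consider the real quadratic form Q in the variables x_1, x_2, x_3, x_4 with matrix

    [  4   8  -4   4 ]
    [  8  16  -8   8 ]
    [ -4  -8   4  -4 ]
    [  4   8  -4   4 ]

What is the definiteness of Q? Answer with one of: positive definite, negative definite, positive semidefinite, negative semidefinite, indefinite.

Applying the same elementary operations to the rows and columns of A produces a congruent diagonal matrix with entries 4, 0, 0, 0.
Counting signs: 1 positive, 3 zero.
Hence Q is positive semidefinite.

positive semidefinite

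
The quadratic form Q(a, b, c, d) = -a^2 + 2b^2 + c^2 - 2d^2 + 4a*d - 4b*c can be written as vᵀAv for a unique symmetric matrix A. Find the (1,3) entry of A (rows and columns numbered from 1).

0

The coefficient of a·c in Q is 0. For a symmetric A this equals A[1,3] + A[3,1] = 2·A[1,3].
So A[1,3] = 0/2 = 0.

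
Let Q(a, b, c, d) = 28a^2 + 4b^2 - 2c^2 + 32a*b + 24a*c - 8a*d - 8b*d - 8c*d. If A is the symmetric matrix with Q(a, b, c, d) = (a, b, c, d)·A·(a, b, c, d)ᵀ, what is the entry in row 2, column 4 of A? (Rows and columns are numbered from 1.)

-4

The coefficient of b·d in Q is -8. For a symmetric A this equals A[2,4] + A[4,2] = 2·A[2,4].
So A[2,4] = -8/2 = -4.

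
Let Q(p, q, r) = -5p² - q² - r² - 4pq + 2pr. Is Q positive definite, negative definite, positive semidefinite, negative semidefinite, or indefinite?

Write A = [[-5, -2, 1], [-2, -1, 0], [1, 0, -1]].
Row-reducing A symmetrically gives the diagonal entries -5, -1/5, 0.
So there are 2 negative, 1 zero pivots.
Hence Q is negative semidefinite.

negative semidefinite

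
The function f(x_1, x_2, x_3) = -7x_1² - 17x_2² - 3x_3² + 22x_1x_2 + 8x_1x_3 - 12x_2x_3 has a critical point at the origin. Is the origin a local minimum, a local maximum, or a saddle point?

saddle point

The Hessian at the origin is H = [[-14, 22, 8], [22, -34, -12], [8, -12, -6]].
Congruent diagonalization of H (simultaneous row and column reduction) yields pivots -14, 4/7, -2.
That gives 1 positive, 2 negative pivots.
H is indefinite, so the origin is a saddle point.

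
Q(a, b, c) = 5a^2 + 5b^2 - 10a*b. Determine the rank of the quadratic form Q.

1

The symmetric matrix is A = [[5, -5, 0], [-5, 5, 0], [0, 0, 0]].
Applying the same elementary operations to the rows and columns of A produces a congruent diagonal matrix with entries 5, 0, 0.
So there are 1 positive, 2 zero pivots.
The rank is the number of nonzero pivots: 1.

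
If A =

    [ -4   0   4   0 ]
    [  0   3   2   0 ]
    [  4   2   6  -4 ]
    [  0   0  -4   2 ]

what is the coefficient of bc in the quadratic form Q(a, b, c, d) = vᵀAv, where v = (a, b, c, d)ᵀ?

4

The coefficient of bc is A[2,3] + A[3,2] = 2·2 = 4.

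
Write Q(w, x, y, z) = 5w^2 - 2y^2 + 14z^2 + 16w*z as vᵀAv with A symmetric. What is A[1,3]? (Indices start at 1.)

0

The coefficient of w·y in Q is 0. For a symmetric A this equals A[1,3] + A[3,1] = 2·A[1,3].
So A[1,3] = 0/2 = 0.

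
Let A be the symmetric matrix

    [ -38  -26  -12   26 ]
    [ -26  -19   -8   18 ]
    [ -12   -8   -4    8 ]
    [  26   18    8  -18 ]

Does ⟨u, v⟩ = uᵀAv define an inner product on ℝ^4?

Row-reducing A symmetrically gives the diagonal entries -38, -23/19, -4/23, 0.
Counting signs: 3 negative, 1 zero.
Hence Q is negative semidefinite.
⟨·,·⟩ is an inner product exactly when A is positive definite.

no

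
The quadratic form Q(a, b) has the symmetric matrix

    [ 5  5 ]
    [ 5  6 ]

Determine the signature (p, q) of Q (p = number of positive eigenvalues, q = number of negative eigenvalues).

An LDLᵀ factorisation of A has diagonal entries 5, 1.
So there are 2 positive pivots.

(2, 0)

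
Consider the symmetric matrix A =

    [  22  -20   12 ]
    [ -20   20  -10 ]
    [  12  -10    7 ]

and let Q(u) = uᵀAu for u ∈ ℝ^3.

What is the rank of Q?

Congruent diagonalization of A (simultaneous row and column reduction) yields pivots 22, 20/11, 0.
So there are 2 positive, 1 zero pivots.
The rank is the number of nonzero pivots: 2.

2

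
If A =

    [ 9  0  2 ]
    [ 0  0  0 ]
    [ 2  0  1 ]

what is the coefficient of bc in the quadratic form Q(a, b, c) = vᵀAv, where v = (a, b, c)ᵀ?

The coefficient of bc is A[2,3] + A[3,2] = 2·0 = 0.

0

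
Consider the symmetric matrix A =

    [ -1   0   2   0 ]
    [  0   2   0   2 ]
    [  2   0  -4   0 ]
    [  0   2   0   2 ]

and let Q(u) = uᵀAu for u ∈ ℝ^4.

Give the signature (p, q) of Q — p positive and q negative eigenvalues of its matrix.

Congruent diagonalization of A (simultaneous row and column reduction) yields pivots -1, 2, 0, 0.
That gives 1 positive, 1 negative, 2 zero pivots.

(1, 1)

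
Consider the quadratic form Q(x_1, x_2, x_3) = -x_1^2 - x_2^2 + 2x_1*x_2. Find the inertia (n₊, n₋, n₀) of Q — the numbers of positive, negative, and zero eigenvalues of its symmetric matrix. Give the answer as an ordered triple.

The associated matrix is A = [[-1, 1, 0], [1, -1, 0], [0, 0, 0]].
Symmetric row and column elimination reduces A to a congruent diagonal form with pivots -1, 0, 0.
So there are 1 negative, 2 zero pivots.

(0, 1, 2)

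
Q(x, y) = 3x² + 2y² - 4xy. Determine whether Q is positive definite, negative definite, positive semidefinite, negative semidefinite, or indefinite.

The symmetric matrix of Q is [[3, -2], [-2, 2]].
For the 2×2 matrix [[3, -2], [-2, 2]]: det = 3·2 − (-2)² = 2, trace = 5.
det > 0 so both eigenvalues share the sign of the trace; trace = 5 > 0 ⇒ both positive.

positive definite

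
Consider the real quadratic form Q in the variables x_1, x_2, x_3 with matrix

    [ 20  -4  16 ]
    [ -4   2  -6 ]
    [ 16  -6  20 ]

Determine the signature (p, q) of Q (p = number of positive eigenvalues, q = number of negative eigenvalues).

(3, 0)

Applying the same elementary operations to the rows and columns of A produces a congruent diagonal matrix with entries 20, 6/5, 2/3.
So there are 3 positive pivots.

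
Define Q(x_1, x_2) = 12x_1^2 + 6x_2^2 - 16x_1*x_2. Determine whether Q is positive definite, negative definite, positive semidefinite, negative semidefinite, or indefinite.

positive definite

The associated matrix is A = [[12, -8], [-8, 6]].
Applying the same elementary operations to the rows and columns of A produces a congruent diagonal matrix with entries 12, 2/3.
That gives 2 positive pivots.
Hence Q is positive definite.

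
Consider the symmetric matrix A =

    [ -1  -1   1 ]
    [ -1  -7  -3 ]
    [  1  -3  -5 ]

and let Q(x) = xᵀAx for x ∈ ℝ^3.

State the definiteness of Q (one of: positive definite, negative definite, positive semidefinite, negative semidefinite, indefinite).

Symmetric row and column elimination reduces A to a congruent diagonal form with pivots -1, -6, -4/3.
Counting signs: 3 negative.
Hence Q is negative definite.

negative definite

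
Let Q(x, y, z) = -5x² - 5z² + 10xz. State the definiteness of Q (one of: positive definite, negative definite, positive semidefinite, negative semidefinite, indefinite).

negative semidefinite

The associated matrix is A = [[-5, 0, 5], [0, 0, 0], [5, 0, -5]].
Applying the same elementary operations to the rows and columns of A produces a congruent diagonal matrix with entries -5, 0, 0.
So there are 1 negative, 2 zero pivots.
Hence Q is negative semidefinite.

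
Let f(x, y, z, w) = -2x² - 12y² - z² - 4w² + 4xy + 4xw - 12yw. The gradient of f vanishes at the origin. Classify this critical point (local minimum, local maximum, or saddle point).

local maximum

The Hessian at the origin is H = [[-4, 4, 0, 4], [4, -24, 0, -12], [0, 0, -2, 0], [4, -12, 0, -8]].
Row-reducing H symmetrically gives the diagonal entries -4, -20, -2, -4/5.
That gives 4 negative pivots.
H is negative definite, so the origin is a strict local maximum.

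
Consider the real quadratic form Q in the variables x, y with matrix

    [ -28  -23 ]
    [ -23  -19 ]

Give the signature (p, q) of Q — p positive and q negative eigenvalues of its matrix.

(0, 2)

Symmetric row and column elimination reduces A to a congruent diagonal form with pivots -28, -3/28.
Counting signs: 2 negative.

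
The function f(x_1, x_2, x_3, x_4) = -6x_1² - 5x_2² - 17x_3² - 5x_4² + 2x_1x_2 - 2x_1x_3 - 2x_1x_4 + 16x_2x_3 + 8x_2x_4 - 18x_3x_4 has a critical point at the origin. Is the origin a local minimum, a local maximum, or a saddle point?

local maximum

The Hessian at the origin is H = [[-12, 2, -2, -2], [2, -10, 16, 8], [-2, 16, -34, -18], [-2, 8, -18, -10]].
An LDLᵀ factorisation of H has diagonal entries -12, -29/3, -240/29, -4/15.
That gives 4 negative pivots.
H is negative definite, so the origin is a strict local maximum.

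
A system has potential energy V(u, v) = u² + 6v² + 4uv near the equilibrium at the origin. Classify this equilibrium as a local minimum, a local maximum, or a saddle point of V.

The Hessian at the origin is H = [[2, 4], [4, 12]].
det H = 2·12 − (4)² = 8 > 0 and H[1,1] = 2 > 0, so H is positive definite.
Therefore the origin is a local minimum.

local minimum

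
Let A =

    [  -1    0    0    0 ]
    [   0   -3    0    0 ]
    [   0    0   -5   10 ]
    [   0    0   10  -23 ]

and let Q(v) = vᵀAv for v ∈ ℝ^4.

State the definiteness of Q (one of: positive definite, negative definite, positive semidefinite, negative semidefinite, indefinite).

negative definite

Congruent diagonalization of A (simultaneous row and column reduction) yields pivots -1, -3, -5, -3.
That gives 4 negative pivots.
Hence Q is negative definite.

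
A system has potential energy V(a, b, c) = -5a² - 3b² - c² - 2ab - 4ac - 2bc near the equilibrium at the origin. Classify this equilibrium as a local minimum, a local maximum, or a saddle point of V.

The Hessian at the origin is H = [[-10, -2, -4], [-2, -6, -2], [-4, -2, -2]].
Row-reducing H symmetrically gives the diagonal entries -10, -28/5, -1/7.
Counting signs: 3 negative.
H is negative definite, so the origin is a strict local maximum.

local maximum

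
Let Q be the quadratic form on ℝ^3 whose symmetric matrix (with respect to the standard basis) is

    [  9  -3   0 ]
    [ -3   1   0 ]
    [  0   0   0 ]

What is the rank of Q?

Congruent diagonalization of A (simultaneous row and column reduction) yields pivots 9, 0, 0.
Counting signs: 1 positive, 2 zero.
The rank is the number of nonzero pivots: 1.

1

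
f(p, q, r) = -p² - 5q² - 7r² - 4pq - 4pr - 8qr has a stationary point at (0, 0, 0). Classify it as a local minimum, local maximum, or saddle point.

The Hessian at the origin is H = [[-2, -4, -4], [-4, -10, -8], [-4, -8, -14]].
Applying the same elementary operations to the rows and columns of H produces a congruent diagonal matrix with entries -2, -2, -6.
That gives 3 negative pivots.
H is negative definite, so the origin is a strict local maximum.

local maximum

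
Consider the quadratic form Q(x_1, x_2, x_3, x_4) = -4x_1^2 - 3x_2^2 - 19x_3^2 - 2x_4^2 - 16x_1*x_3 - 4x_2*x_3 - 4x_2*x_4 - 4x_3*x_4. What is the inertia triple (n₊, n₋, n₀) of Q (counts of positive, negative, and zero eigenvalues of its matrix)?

(0, 4, 0)

Write A = [[-4, 0, -8, 0], [0, -3, -2, -2], [-8, -2, -19, -2], [0, -2, -2, -2]].
Congruent diagonalization of A (simultaneous row and column reduction) yields pivots -4, -3, -5/3, -2/5.
So there are 4 negative pivots.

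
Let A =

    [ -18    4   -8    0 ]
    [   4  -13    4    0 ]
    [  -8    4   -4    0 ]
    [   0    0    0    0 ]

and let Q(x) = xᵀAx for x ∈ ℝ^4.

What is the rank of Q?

3

Row-reducing A symmetrically gives the diagonal entries -18, -109/9, -4/109, 0.
That gives 3 negative, 1 zero pivots.
The rank is the number of nonzero pivots: 3.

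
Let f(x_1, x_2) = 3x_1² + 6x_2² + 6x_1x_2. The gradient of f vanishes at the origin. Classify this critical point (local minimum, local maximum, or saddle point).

local minimum

The Hessian at the origin is H = [[6, 6], [6, 12]].
det H = 6·12 − (6)² = 36 > 0 and H[1,1] = 6 > 0, so H is positive definite.
Therefore the origin is a local minimum.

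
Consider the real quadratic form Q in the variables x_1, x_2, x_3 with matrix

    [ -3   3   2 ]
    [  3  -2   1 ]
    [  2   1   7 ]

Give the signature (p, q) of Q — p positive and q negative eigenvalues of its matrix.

Applying the same elementary operations to the rows and columns of A produces a congruent diagonal matrix with entries -3, 1, -2/3.
That gives 1 positive, 2 negative pivots.

(1, 2)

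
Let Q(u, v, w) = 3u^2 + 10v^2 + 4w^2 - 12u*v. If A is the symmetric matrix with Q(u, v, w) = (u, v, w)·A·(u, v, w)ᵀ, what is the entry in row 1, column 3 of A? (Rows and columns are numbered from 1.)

0

The coefficient of u·w in Q is 0. For a symmetric A this equals A[1,3] + A[3,1] = 2·A[1,3].
So A[1,3] = 0/2 = 0.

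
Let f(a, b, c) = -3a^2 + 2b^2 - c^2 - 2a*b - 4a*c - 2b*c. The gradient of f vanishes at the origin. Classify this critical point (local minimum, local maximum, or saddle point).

The Hessian at the origin is H = [[-6, -2, -4], [-2, 4, -2], [-4, -2, -2]].
An LDLᵀ factorisation of H has diagonal entries -6, 14/3, 4/7.
So there are 2 positive, 1 negative pivots.
H is indefinite, so the origin is a saddle point.

saddle point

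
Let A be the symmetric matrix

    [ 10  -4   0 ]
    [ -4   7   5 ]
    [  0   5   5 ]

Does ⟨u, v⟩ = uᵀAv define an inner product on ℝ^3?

yes

Symmetric row and column elimination reduces A to a congruent diagonal form with pivots 10, 27/5, 10/27.
Counting signs: 3 positive.
Hence Q is positive definite.
⟨·,·⟩ is an inner product exactly when A is positive definite.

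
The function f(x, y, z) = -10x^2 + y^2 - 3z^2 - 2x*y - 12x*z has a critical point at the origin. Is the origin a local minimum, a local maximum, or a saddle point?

The Hessian at the origin is H = [[-20, -2, -12], [-2, 2, 0], [-12, 0, -6]].
Row-reducing H symmetrically gives the diagonal entries -20, 11/5, 6/11.
Counting signs: 2 positive, 1 negative.
H is indefinite, so the origin is a saddle point.

saddle point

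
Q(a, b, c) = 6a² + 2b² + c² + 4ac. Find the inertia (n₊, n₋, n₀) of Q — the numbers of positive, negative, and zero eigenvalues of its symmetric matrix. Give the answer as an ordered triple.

Write A = [[6, 0, 2], [0, 2, 0], [2, 0, 1]].
Row-reducing A symmetrically gives the diagonal entries 6, 2, 1/3.
So there are 3 positive pivots.

(3, 0, 0)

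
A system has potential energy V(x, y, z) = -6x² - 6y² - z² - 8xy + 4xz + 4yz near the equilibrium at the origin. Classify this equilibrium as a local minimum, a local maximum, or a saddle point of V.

local maximum

The Hessian at the origin is H = [[-12, -8, 4], [-8, -12, 4], [4, 4, -2]].
Applying the same elementary operations to the rows and columns of H produces a congruent diagonal matrix with entries -12, -20/3, -2/5.
So there are 3 negative pivots.
H is negative definite, so the origin is a strict local maximum.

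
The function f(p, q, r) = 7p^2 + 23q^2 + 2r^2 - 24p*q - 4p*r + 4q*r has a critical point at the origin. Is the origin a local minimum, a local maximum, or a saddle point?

The Hessian at the origin is H = [[14, -24, -4], [-24, 46, 4], [-4, 4, 4]].
Applying the same elementary operations to the rows and columns of H produces a congruent diagonal matrix with entries 14, 34/7, 20/17.
Counting signs: 3 positive.
H is positive definite, so the origin is a strict local minimum.

local minimum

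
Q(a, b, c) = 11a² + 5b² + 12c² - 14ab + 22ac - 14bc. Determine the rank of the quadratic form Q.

The symmetric matrix is A = [[11, -7, 11], [-7, 5, -7], [11, -7, 12]].
Congruent diagonalization of A (simultaneous row and column reduction) yields pivots 11, 6/11, 1.
So there are 3 positive pivots.
The rank is the number of nonzero pivots: 3.

3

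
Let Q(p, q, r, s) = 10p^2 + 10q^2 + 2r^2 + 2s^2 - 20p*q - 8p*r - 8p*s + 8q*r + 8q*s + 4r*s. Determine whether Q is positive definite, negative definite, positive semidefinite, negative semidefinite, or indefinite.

The symmetric matrix is A = [[10, -10, -4, -4], [-10, 10, 4, 4], [-4, 4, 2, 2], [-4, 4, 2, 2]].
Symmetric row and column elimination reduces A to a congruent diagonal form with pivots 10, 0, 2/5, 0.
So there are 2 positive, 2 zero pivots.
Hence Q is positive semidefinite.

positive semidefinite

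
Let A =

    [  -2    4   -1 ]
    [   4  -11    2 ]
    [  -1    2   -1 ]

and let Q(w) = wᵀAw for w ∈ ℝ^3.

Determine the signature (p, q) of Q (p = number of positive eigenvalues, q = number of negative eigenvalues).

Symmetric row and column elimination reduces A to a congruent diagonal form with pivots -2, -3, -1/2.
That gives 3 negative pivots.

(0, 3)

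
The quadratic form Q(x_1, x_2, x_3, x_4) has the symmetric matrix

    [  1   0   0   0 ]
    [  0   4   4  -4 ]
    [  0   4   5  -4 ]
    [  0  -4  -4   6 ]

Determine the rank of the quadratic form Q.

Row-reducing A symmetrically gives the diagonal entries 1, 4, 1, 2.
Counting signs: 4 positive.
The rank is the number of nonzero pivots: 4.

4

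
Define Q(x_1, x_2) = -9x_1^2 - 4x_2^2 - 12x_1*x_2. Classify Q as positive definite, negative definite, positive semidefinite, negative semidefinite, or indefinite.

negative semidefinite

Write A = [[-9, -6], [-6, -4]].
Congruent diagonalization of A (simultaneous row and column reduction) yields pivots -9, 0.
So there are 1 negative, 1 zero pivots.
Hence Q is negative semidefinite.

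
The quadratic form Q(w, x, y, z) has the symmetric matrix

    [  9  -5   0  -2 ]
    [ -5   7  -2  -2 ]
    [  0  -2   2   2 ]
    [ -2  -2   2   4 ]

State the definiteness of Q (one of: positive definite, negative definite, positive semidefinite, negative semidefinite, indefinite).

positive definite

Leading principal minors: Δ_1 = 9, Δ_2 = 38, Δ_3 = 40, Δ_4 = 40.
All leading principal minors are positive, so by Sylvester's criterion Q is positive definite.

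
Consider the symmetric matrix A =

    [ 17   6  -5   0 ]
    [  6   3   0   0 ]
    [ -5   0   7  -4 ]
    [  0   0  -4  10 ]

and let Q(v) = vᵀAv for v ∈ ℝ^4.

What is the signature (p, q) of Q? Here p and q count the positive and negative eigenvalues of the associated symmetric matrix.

(4, 0)

Row-reducing A symmetrically gives the diagonal entries 17, 15/17, 2, 2.
So there are 4 positive pivots.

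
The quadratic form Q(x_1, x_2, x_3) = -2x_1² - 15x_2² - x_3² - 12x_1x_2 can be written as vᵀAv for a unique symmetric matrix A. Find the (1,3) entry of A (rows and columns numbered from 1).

The coefficient of x_1·x_3 in Q is 0. For a symmetric A this equals A[1,3] + A[3,1] = 2·A[1,3].
So A[1,3] = 0/2 = 0.

0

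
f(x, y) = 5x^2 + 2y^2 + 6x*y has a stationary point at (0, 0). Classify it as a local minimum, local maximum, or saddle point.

local minimum

The Hessian at the origin is H = [[10, 6], [6, 4]].
det H = 10·4 − (6)² = 4 > 0 and H[1,1] = 10 > 0, so H is positive definite.
Therefore the origin is a local minimum.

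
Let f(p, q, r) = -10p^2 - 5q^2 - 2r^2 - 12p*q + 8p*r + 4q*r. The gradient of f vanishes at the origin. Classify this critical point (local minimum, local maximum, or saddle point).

local maximum

The Hessian at the origin is H = [[-20, -12, 8], [-12, -10, 4], [8, 4, -4]].
Symmetric row and column elimination reduces H to a congruent diagonal form with pivots -20, -14/5, -4/7.
That gives 3 negative pivots.
H is negative definite, so the origin is a strict local maximum.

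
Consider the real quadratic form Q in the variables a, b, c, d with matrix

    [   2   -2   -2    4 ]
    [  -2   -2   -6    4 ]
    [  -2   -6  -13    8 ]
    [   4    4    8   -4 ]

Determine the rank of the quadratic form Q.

Row-reducing A symmetrically gives the diagonal entries 2, -4, 1, -12.
So there are 2 positive, 2 negative pivots.
The rank is the number of nonzero pivots: 4.

4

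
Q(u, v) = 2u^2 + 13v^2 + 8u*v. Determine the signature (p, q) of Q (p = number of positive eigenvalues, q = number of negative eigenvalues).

(2, 0)

The symmetric matrix is A = [[2, 4], [4, 13]].
An LDLᵀ factorisation of A has diagonal entries 2, 5.
So there are 2 positive pivots.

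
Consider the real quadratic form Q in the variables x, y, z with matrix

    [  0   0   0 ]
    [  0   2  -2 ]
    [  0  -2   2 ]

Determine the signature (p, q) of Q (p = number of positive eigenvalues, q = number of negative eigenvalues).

(1, 0)

Congruent diagonalization of A (simultaneous row and column reduction) yields pivots 0, 2, 0.
Counting signs: 1 positive, 2 zero.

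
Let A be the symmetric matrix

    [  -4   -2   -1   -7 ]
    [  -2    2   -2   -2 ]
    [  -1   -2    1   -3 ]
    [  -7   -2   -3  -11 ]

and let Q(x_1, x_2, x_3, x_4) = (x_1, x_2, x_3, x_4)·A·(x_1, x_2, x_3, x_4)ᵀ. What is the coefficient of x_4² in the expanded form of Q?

-11

The coefficient of x_4² is the diagonal entry A[4,4] = -11.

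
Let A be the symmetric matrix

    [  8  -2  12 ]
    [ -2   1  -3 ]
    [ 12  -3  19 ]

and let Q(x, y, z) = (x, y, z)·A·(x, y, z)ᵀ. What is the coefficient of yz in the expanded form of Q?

The coefficient of yz is A[2,3] + A[3,2] = 2·(-3) = -6.

-6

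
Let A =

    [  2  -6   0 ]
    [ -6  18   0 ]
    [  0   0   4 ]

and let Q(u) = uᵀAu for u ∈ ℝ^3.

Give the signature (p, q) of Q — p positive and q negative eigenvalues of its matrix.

Congruent diagonalization of A (simultaneous row and column reduction) yields pivots 2, 0, 4.
So there are 2 positive, 1 zero pivots.

(2, 0)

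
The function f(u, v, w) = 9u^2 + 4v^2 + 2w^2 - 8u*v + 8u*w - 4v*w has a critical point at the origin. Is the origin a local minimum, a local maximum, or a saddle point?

The Hessian at the origin is H = [[18, -8, 8], [-8, 8, -4], [8, -4, 4]].
Congruent diagonalization of H (simultaneous row and column reduction) yields pivots 18, 40/9, 2/5.
So there are 3 positive pivots.
H is positive definite, so the origin is a strict local minimum.

local minimum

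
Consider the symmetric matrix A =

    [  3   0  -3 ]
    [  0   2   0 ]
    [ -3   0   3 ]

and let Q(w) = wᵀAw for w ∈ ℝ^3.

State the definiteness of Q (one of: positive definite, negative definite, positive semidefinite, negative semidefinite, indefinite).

positive semidefinite

Row-reducing A symmetrically gives the diagonal entries 3, 2, 0.
So there are 2 positive, 1 zero pivots.
Hence Q is positive semidefinite.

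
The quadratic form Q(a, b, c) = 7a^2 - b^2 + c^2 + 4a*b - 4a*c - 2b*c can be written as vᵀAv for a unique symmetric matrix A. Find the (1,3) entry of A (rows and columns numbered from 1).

The coefficient of a·c in Q is -4. For a symmetric A this equals A[1,3] + A[3,1] = 2·A[1,3].
So A[1,3] = -4/2 = -2.

-2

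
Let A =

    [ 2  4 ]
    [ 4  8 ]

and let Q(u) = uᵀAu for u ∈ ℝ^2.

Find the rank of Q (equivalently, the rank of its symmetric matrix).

Applying the same elementary operations to the rows and columns of A produces a congruent diagonal matrix with entries 2, 0.
Counting signs: 1 positive, 1 zero.
The rank is the number of nonzero pivots: 1.

1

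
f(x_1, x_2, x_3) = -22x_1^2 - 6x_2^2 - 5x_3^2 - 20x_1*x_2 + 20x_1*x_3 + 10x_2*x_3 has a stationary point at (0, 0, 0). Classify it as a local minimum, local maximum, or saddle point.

The Hessian at the origin is H = [[-44, -20, 20], [-20, -12, 10], [20, 10, -10]].
An LDLᵀ factorisation of H has diagonal entries -44, -32/11, -5/8.
So there are 3 negative pivots.
H is negative definite, so the origin is a strict local maximum.

local maximum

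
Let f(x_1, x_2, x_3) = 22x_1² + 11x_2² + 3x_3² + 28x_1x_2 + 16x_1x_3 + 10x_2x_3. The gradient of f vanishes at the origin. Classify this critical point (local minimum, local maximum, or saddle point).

The Hessian at the origin is H = [[44, 28, 16], [28, 22, 10], [16, 10, 6]].
Symmetric row and column elimination reduces H to a congruent diagonal form with pivots 44, 46/11, 4/23.
That gives 3 positive pivots.
H is positive definite, so the origin is a strict local minimum.

local minimum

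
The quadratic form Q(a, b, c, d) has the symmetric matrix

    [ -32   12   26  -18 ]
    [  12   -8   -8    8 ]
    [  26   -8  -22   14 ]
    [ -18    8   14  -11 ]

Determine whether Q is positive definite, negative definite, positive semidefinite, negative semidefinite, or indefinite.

Congruent diagonalization of A (simultaneous row and column reduction) yields pivots -32, -7/2, 0, -3/7.
That gives 3 negative, 1 zero pivots.
Hence Q is negative semidefinite.

negative semidefinite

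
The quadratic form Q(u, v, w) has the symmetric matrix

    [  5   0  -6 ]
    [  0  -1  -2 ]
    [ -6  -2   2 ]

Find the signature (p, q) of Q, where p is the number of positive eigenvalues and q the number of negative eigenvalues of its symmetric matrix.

An LDLᵀ factorisation of A has diagonal entries 5, -1, -6/5.
Counting signs: 1 positive, 2 negative.

(1, 2)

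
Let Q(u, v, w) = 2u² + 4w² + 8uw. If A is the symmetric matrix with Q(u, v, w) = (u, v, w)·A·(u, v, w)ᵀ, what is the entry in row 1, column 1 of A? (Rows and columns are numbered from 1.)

2

The coefficient of u² in Q is 2, and that is exactly A[1,1].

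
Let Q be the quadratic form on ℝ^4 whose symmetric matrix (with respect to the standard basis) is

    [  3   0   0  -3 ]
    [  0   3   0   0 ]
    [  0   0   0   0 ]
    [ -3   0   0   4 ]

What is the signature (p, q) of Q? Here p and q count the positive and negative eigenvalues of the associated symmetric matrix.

(3, 0)

Applying the same elementary operations to the rows and columns of A produces a congruent diagonal matrix with entries 3, 3, 0, 1.
That gives 3 positive, 1 zero pivots.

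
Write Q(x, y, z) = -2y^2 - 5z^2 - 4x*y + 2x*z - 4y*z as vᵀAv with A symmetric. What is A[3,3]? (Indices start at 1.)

-5

The coefficient of z^2 in Q is -5, and that is exactly A[3,3].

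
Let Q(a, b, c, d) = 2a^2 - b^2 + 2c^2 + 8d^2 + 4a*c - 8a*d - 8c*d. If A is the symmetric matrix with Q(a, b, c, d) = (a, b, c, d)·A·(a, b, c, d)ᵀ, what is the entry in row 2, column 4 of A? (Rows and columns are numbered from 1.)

0

The coefficient of b·d in Q is 0. For a symmetric A this equals A[2,4] + A[4,2] = 2·A[2,4].
So A[2,4] = 0/2 = 0.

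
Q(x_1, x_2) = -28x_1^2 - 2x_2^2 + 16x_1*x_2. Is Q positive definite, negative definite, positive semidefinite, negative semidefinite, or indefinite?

The symmetric matrix is A = [[-28, 8], [8, -2]].
Symmetric row and column elimination reduces A to a congruent diagonal form with pivots -28, 2/7.
That gives 1 positive, 1 negative pivots.
Hence Q is indefinite.

indefinite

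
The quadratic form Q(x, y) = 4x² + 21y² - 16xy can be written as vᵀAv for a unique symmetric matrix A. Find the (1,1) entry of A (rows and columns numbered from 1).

4

The coefficient of x² in Q is 4, and that is exactly A[1,1].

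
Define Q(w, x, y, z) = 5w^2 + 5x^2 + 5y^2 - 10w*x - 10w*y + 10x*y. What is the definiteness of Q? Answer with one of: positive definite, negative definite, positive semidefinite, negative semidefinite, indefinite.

The symmetric matrix is A = [[5, -5, -5, 0], [-5, 5, 5, 0], [-5, 5, 5, 0], [0, 0, 0, 0]].
Row-reducing A symmetrically gives the diagonal entries 5, 0, 0, 0.
Counting signs: 1 positive, 3 zero.
Hence Q is positive semidefinite.

positive semidefinite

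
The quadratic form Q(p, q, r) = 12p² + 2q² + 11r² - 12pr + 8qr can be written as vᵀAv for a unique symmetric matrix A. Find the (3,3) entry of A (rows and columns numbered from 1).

The coefficient of r² in Q is 11, and that is exactly A[3,3].

11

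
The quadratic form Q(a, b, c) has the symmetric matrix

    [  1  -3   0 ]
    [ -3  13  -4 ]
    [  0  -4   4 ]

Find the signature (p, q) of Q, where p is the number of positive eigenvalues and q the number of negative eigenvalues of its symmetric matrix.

(2, 0)

Symmetric row and column elimination reduces A to a congruent diagonal form with pivots 1, 4, 0.
Counting signs: 2 positive, 1 zero.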